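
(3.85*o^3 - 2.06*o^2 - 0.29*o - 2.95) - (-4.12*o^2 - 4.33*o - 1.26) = 3.85*o^3 + 2.06*o^2 + 4.04*o - 1.69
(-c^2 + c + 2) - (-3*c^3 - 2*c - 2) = 3*c^3 - c^2 + 3*c + 4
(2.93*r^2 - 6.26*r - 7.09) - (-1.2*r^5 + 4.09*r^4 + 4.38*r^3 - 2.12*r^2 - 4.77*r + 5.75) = 1.2*r^5 - 4.09*r^4 - 4.38*r^3 + 5.05*r^2 - 1.49*r - 12.84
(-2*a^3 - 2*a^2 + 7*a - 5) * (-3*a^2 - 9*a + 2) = 6*a^5 + 24*a^4 - 7*a^3 - 52*a^2 + 59*a - 10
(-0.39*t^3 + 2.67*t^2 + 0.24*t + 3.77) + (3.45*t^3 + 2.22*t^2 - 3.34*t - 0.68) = 3.06*t^3 + 4.89*t^2 - 3.1*t + 3.09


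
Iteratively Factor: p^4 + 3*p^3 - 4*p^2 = (p + 4)*(p^3 - p^2) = (p - 1)*(p + 4)*(p^2) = p*(p - 1)*(p + 4)*(p)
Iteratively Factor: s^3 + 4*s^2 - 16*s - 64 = (s + 4)*(s^2 - 16) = (s - 4)*(s + 4)*(s + 4)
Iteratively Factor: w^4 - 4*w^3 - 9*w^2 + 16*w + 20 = (w + 2)*(w^3 - 6*w^2 + 3*w + 10) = (w + 1)*(w + 2)*(w^2 - 7*w + 10) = (w - 2)*(w + 1)*(w + 2)*(w - 5)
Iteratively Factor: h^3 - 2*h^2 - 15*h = (h - 5)*(h^2 + 3*h) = h*(h - 5)*(h + 3)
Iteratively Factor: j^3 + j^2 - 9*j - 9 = (j + 1)*(j^2 - 9) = (j - 3)*(j + 1)*(j + 3)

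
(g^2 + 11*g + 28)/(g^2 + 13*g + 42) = (g + 4)/(g + 6)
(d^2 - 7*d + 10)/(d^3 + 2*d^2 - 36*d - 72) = (d^2 - 7*d + 10)/(d^3 + 2*d^2 - 36*d - 72)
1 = 1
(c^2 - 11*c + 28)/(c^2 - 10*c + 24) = (c - 7)/(c - 6)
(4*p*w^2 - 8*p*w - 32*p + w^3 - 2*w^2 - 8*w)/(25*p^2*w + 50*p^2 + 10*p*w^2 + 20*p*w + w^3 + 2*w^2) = (4*p*w - 16*p + w^2 - 4*w)/(25*p^2 + 10*p*w + w^2)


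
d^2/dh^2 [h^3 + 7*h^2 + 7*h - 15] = 6*h + 14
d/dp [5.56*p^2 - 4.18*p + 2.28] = 11.12*p - 4.18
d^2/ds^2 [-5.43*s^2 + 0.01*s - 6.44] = -10.8600000000000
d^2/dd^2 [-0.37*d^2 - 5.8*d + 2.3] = -0.740000000000000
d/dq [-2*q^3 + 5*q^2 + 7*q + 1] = -6*q^2 + 10*q + 7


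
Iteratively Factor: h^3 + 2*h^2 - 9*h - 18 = (h - 3)*(h^2 + 5*h + 6) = (h - 3)*(h + 2)*(h + 3)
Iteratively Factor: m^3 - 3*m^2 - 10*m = (m + 2)*(m^2 - 5*m) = m*(m + 2)*(m - 5)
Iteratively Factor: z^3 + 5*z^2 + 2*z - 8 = (z + 4)*(z^2 + z - 2) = (z + 2)*(z + 4)*(z - 1)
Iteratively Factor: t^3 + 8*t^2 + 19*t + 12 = (t + 4)*(t^2 + 4*t + 3) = (t + 1)*(t + 4)*(t + 3)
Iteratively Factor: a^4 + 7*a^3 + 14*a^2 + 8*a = (a + 2)*(a^3 + 5*a^2 + 4*a) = a*(a + 2)*(a^2 + 5*a + 4) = a*(a + 1)*(a + 2)*(a + 4)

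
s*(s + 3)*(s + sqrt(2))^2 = s^4 + 2*sqrt(2)*s^3 + 3*s^3 + 2*s^2 + 6*sqrt(2)*s^2 + 6*s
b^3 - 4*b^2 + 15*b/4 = b*(b - 5/2)*(b - 3/2)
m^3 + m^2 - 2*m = m*(m - 1)*(m + 2)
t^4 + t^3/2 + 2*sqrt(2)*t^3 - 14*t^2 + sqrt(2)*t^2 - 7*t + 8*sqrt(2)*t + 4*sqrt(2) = (t + 1/2)*(t - sqrt(2))^2*(t + 4*sqrt(2))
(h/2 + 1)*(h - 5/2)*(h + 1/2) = h^3/2 - 21*h/8 - 5/4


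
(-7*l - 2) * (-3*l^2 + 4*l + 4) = 21*l^3 - 22*l^2 - 36*l - 8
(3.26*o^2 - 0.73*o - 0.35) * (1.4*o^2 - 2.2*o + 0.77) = 4.564*o^4 - 8.194*o^3 + 3.6262*o^2 + 0.2079*o - 0.2695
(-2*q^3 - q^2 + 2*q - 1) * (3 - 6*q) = 12*q^4 - 15*q^2 + 12*q - 3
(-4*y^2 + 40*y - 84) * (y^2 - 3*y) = -4*y^4 + 52*y^3 - 204*y^2 + 252*y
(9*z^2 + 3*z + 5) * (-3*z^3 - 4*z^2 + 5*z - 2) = -27*z^5 - 45*z^4 + 18*z^3 - 23*z^2 + 19*z - 10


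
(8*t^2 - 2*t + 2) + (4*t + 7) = 8*t^2 + 2*t + 9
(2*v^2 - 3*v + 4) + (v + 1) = 2*v^2 - 2*v + 5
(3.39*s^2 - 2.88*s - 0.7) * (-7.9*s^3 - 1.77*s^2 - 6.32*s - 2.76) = -26.781*s^5 + 16.7517*s^4 - 10.7972*s^3 + 10.0842*s^2 + 12.3728*s + 1.932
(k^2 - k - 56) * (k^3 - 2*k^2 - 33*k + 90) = k^5 - 3*k^4 - 87*k^3 + 235*k^2 + 1758*k - 5040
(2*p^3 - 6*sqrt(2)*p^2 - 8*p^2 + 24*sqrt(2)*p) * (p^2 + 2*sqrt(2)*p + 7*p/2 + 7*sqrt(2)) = 2*p^5 - 2*sqrt(2)*p^4 - p^4 - 52*p^3 + sqrt(2)*p^3 + 12*p^2 + 28*sqrt(2)*p^2 + 336*p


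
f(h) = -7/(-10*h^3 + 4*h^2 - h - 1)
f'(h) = -7*(30*h^2 - 8*h + 1)/(-10*h^3 + 4*h^2 - h - 1)^2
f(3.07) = 0.03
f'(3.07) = -0.03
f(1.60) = 0.21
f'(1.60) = -0.41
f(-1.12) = -0.36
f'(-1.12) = -0.90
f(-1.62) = -0.13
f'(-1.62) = -0.23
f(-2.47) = -0.04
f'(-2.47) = -0.05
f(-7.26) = -0.00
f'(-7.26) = -0.00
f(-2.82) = -0.03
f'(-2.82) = -0.03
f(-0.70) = -1.38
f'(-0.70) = -5.75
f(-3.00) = -0.02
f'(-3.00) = -0.02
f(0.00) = 7.00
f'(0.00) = -7.00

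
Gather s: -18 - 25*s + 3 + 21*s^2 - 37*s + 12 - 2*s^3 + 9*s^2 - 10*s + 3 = -2*s^3 + 30*s^2 - 72*s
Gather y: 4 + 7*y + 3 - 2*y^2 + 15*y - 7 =-2*y^2 + 22*y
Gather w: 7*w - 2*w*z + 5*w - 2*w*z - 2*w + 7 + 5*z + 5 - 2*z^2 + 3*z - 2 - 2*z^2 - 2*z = w*(10 - 4*z) - 4*z^2 + 6*z + 10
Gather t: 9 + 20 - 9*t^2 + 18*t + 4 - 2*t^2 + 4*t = -11*t^2 + 22*t + 33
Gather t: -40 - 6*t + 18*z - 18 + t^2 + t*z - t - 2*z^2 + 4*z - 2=t^2 + t*(z - 7) - 2*z^2 + 22*z - 60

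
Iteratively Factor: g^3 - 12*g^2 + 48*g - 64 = (g - 4)*(g^2 - 8*g + 16) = (g - 4)^2*(g - 4)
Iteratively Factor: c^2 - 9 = (c - 3)*(c + 3)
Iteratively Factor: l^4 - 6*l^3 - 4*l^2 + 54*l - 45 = (l - 3)*(l^3 - 3*l^2 - 13*l + 15) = (l - 5)*(l - 3)*(l^2 + 2*l - 3) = (l - 5)*(l - 3)*(l - 1)*(l + 3)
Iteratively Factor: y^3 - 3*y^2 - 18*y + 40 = (y - 2)*(y^2 - y - 20) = (y - 2)*(y + 4)*(y - 5)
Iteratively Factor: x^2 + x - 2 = (x - 1)*(x + 2)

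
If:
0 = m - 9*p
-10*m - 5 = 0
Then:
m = -1/2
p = -1/18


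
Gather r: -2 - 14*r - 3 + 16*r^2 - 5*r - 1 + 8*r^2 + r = 24*r^2 - 18*r - 6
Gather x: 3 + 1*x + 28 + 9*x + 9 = 10*x + 40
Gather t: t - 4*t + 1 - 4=-3*t - 3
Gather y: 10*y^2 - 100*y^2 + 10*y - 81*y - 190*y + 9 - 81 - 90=-90*y^2 - 261*y - 162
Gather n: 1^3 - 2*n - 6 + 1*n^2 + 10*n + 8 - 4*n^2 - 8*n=3 - 3*n^2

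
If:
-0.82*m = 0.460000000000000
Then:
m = -0.56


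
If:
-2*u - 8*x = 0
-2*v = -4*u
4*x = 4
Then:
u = -4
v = -8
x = 1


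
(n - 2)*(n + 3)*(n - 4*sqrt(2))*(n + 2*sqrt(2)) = n^4 - 2*sqrt(2)*n^3 + n^3 - 22*n^2 - 2*sqrt(2)*n^2 - 16*n + 12*sqrt(2)*n + 96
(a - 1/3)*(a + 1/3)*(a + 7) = a^3 + 7*a^2 - a/9 - 7/9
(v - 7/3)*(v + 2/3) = v^2 - 5*v/3 - 14/9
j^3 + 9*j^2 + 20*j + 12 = (j + 1)*(j + 2)*(j + 6)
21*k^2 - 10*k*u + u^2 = (-7*k + u)*(-3*k + u)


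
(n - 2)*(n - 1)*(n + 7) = n^3 + 4*n^2 - 19*n + 14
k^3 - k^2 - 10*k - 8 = (k - 4)*(k + 1)*(k + 2)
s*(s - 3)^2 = s^3 - 6*s^2 + 9*s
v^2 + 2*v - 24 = (v - 4)*(v + 6)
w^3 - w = w*(w - 1)*(w + 1)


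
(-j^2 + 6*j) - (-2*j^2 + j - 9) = j^2 + 5*j + 9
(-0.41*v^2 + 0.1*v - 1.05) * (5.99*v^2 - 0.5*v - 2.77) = -2.4559*v^4 + 0.804*v^3 - 5.2038*v^2 + 0.248*v + 2.9085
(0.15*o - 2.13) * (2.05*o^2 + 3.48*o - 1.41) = 0.3075*o^3 - 3.8445*o^2 - 7.6239*o + 3.0033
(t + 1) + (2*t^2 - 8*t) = 2*t^2 - 7*t + 1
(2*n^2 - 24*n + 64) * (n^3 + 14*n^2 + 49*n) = 2*n^5 + 4*n^4 - 174*n^3 - 280*n^2 + 3136*n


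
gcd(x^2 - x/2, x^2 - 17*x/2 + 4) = x - 1/2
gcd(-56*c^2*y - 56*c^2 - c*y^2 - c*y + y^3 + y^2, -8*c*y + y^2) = -8*c + y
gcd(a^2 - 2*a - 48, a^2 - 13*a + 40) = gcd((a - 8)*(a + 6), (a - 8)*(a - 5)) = a - 8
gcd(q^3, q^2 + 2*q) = q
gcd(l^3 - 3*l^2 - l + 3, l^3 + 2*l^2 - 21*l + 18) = l^2 - 4*l + 3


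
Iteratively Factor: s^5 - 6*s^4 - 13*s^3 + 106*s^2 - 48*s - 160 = (s - 4)*(s^4 - 2*s^3 - 21*s^2 + 22*s + 40) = (s - 4)*(s - 2)*(s^3 - 21*s - 20) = (s - 4)*(s - 2)*(s + 1)*(s^2 - s - 20) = (s - 4)*(s - 2)*(s + 1)*(s + 4)*(s - 5)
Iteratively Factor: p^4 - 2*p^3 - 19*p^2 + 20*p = (p - 1)*(p^3 - p^2 - 20*p) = (p - 1)*(p + 4)*(p^2 - 5*p) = (p - 5)*(p - 1)*(p + 4)*(p)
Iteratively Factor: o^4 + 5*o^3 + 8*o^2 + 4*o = (o)*(o^3 + 5*o^2 + 8*o + 4) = o*(o + 2)*(o^2 + 3*o + 2) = o*(o + 2)^2*(o + 1)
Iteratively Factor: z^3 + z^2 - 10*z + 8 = (z - 1)*(z^2 + 2*z - 8) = (z - 1)*(z + 4)*(z - 2)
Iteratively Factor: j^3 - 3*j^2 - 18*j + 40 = (j - 5)*(j^2 + 2*j - 8) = (j - 5)*(j + 4)*(j - 2)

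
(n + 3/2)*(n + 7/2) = n^2 + 5*n + 21/4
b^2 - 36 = (b - 6)*(b + 6)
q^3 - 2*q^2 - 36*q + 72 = (q - 6)*(q - 2)*(q + 6)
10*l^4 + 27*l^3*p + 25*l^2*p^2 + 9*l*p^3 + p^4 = (l + p)^2*(2*l + p)*(5*l + p)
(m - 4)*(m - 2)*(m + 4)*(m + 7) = m^4 + 5*m^3 - 30*m^2 - 80*m + 224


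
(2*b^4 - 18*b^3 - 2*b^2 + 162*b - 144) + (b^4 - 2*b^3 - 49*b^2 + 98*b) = 3*b^4 - 20*b^3 - 51*b^2 + 260*b - 144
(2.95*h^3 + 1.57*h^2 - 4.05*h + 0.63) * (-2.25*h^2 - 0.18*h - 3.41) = -6.6375*h^5 - 4.0635*h^4 - 1.2296*h^3 - 6.0422*h^2 + 13.6971*h - 2.1483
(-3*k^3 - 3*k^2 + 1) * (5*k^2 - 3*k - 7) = -15*k^5 - 6*k^4 + 30*k^3 + 26*k^2 - 3*k - 7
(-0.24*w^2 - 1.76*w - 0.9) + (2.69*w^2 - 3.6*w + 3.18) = 2.45*w^2 - 5.36*w + 2.28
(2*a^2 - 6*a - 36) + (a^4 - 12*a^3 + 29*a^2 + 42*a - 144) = a^4 - 12*a^3 + 31*a^2 + 36*a - 180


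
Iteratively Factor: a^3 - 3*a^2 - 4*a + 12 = (a + 2)*(a^2 - 5*a + 6) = (a - 3)*(a + 2)*(a - 2)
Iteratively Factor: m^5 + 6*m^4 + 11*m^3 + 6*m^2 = (m + 1)*(m^4 + 5*m^3 + 6*m^2) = m*(m + 1)*(m^3 + 5*m^2 + 6*m) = m*(m + 1)*(m + 2)*(m^2 + 3*m) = m^2*(m + 1)*(m + 2)*(m + 3)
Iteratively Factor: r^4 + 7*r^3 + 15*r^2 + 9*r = (r + 3)*(r^3 + 4*r^2 + 3*r) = r*(r + 3)*(r^2 + 4*r + 3) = r*(r + 1)*(r + 3)*(r + 3)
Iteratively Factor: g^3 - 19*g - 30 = (g - 5)*(g^2 + 5*g + 6) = (g - 5)*(g + 3)*(g + 2)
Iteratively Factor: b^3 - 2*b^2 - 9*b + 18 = (b - 2)*(b^2 - 9) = (b - 3)*(b - 2)*(b + 3)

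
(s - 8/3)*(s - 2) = s^2 - 14*s/3 + 16/3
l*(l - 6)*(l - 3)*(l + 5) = l^4 - 4*l^3 - 27*l^2 + 90*l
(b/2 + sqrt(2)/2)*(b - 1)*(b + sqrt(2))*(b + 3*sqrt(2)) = b^4/2 - b^3/2 + 5*sqrt(2)*b^3/2 - 5*sqrt(2)*b^2/2 + 7*b^2 - 7*b + 3*sqrt(2)*b - 3*sqrt(2)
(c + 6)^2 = c^2 + 12*c + 36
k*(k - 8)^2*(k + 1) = k^4 - 15*k^3 + 48*k^2 + 64*k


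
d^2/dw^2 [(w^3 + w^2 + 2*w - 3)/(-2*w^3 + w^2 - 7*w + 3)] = 6*(-2*w^6 + 6*w^5 + 30*w^4 - 39*w^3 + 45*w^2 - 6*w + 29)/(8*w^9 - 12*w^8 + 90*w^7 - 121*w^6 + 351*w^5 - 408*w^4 + 523*w^3 - 468*w^2 + 189*w - 27)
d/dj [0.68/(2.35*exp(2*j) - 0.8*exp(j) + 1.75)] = (0.544 - 3.196*exp(j))*exp(j)/(2.35*exp(2*j) - 0.8*exp(j) + 1.75)^2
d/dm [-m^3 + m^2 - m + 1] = -3*m^2 + 2*m - 1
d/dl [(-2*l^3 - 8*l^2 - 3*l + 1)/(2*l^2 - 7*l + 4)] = (-4*l^4 + 28*l^3 + 38*l^2 - 68*l - 5)/(4*l^4 - 28*l^3 + 65*l^2 - 56*l + 16)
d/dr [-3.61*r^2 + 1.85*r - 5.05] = 1.85 - 7.22*r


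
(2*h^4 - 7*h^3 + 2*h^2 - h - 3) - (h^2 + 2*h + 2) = 2*h^4 - 7*h^3 + h^2 - 3*h - 5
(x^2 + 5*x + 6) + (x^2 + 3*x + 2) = 2*x^2 + 8*x + 8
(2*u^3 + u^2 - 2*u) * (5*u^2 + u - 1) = 10*u^5 + 7*u^4 - 11*u^3 - 3*u^2 + 2*u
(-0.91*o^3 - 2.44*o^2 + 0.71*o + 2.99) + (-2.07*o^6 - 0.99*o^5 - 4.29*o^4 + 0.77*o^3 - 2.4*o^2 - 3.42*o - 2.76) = -2.07*o^6 - 0.99*o^5 - 4.29*o^4 - 0.14*o^3 - 4.84*o^2 - 2.71*o + 0.23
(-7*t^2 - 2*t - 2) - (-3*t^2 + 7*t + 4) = -4*t^2 - 9*t - 6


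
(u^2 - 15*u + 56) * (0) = 0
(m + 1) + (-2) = m - 1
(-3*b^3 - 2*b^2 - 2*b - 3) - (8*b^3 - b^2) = -11*b^3 - b^2 - 2*b - 3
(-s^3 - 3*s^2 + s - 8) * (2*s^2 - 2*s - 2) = -2*s^5 - 4*s^4 + 10*s^3 - 12*s^2 + 14*s + 16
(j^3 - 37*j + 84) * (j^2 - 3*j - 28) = j^5 - 3*j^4 - 65*j^3 + 195*j^2 + 784*j - 2352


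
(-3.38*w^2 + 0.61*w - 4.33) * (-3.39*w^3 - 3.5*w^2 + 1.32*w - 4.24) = 11.4582*w^5 + 9.7621*w^4 + 8.0821*w^3 + 30.2914*w^2 - 8.302*w + 18.3592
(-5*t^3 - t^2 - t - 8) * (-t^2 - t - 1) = 5*t^5 + 6*t^4 + 7*t^3 + 10*t^2 + 9*t + 8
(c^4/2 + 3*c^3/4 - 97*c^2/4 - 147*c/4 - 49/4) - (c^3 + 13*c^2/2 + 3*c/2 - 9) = c^4/2 - c^3/4 - 123*c^2/4 - 153*c/4 - 13/4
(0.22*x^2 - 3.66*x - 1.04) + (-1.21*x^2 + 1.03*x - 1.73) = -0.99*x^2 - 2.63*x - 2.77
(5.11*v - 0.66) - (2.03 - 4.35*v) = 9.46*v - 2.69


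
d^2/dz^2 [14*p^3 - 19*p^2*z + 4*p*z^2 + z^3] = 8*p + 6*z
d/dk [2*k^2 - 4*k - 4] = 4*k - 4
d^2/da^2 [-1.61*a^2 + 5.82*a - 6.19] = -3.22000000000000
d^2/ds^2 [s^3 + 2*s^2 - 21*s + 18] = 6*s + 4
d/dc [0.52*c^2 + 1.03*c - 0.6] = 1.04*c + 1.03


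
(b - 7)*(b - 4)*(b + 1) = b^3 - 10*b^2 + 17*b + 28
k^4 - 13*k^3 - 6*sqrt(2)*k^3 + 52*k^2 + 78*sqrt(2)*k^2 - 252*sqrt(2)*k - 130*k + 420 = (k - 7)*(k - 6)*(k - 5*sqrt(2))*(k - sqrt(2))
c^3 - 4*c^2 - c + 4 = (c - 4)*(c - 1)*(c + 1)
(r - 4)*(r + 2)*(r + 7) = r^3 + 5*r^2 - 22*r - 56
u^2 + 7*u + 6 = (u + 1)*(u + 6)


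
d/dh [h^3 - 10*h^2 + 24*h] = 3*h^2 - 20*h + 24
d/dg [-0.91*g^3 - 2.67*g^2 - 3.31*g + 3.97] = -2.73*g^2 - 5.34*g - 3.31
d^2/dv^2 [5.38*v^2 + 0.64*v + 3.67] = 10.7600000000000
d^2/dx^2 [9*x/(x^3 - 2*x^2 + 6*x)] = 18*(3*x^2 - 6*x - 2)/(x^6 - 6*x^5 + 30*x^4 - 80*x^3 + 180*x^2 - 216*x + 216)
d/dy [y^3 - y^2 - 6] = y*(3*y - 2)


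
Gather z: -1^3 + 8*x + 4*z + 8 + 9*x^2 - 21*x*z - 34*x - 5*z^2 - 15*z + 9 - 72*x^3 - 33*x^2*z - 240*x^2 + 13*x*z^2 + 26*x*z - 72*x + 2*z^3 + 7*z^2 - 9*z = -72*x^3 - 231*x^2 - 98*x + 2*z^3 + z^2*(13*x + 2) + z*(-33*x^2 + 5*x - 20) + 16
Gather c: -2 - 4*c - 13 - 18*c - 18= -22*c - 33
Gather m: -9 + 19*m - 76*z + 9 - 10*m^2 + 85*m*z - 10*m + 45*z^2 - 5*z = -10*m^2 + m*(85*z + 9) + 45*z^2 - 81*z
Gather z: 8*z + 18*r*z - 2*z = z*(18*r + 6)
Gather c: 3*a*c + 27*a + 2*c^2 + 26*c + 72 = 27*a + 2*c^2 + c*(3*a + 26) + 72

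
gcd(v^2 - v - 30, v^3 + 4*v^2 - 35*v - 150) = v^2 - v - 30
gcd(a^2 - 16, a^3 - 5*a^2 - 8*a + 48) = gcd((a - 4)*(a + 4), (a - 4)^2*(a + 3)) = a - 4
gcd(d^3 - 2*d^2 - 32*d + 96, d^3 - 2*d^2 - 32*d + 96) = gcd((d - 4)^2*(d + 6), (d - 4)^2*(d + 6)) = d^3 - 2*d^2 - 32*d + 96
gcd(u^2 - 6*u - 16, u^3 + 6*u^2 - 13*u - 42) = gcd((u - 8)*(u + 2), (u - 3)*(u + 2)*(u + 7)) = u + 2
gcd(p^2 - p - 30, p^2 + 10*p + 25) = p + 5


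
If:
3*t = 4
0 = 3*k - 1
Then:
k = 1/3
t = 4/3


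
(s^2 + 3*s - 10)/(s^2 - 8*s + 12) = (s + 5)/(s - 6)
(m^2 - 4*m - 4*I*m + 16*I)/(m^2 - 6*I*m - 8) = (m - 4)/(m - 2*I)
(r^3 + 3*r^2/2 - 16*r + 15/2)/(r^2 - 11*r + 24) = (2*r^2 + 9*r - 5)/(2*(r - 8))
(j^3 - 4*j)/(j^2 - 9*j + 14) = j*(j + 2)/(j - 7)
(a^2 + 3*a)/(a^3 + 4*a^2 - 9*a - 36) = a/(a^2 + a - 12)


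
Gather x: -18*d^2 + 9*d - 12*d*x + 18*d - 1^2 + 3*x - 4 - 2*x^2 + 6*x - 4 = -18*d^2 + 27*d - 2*x^2 + x*(9 - 12*d) - 9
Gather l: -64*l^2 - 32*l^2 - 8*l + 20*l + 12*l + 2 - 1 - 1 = -96*l^2 + 24*l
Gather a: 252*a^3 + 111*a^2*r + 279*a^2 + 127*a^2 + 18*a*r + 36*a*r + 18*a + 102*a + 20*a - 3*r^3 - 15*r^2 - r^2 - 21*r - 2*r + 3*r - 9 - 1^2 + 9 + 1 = 252*a^3 + a^2*(111*r + 406) + a*(54*r + 140) - 3*r^3 - 16*r^2 - 20*r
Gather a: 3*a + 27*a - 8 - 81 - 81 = 30*a - 170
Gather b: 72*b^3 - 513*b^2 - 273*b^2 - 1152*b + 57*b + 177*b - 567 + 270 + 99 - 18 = 72*b^3 - 786*b^2 - 918*b - 216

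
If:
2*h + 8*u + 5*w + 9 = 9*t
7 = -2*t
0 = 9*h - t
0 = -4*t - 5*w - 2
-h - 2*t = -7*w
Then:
No Solution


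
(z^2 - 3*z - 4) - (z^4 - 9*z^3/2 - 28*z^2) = -z^4 + 9*z^3/2 + 29*z^2 - 3*z - 4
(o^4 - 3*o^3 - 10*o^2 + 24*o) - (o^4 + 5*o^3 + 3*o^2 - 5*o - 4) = -8*o^3 - 13*o^2 + 29*o + 4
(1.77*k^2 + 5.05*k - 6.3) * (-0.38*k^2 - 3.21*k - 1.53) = -0.6726*k^4 - 7.6007*k^3 - 16.5246*k^2 + 12.4965*k + 9.639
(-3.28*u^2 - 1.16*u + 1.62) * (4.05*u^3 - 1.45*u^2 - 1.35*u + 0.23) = -13.284*u^5 + 0.0579999999999998*u^4 + 12.671*u^3 - 1.5374*u^2 - 2.4538*u + 0.3726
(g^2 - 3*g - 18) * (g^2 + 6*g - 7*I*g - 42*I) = g^4 + 3*g^3 - 7*I*g^3 - 36*g^2 - 21*I*g^2 - 108*g + 252*I*g + 756*I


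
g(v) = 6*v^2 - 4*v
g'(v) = 12*v - 4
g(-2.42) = 44.82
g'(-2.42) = -33.04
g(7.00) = 266.00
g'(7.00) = 80.00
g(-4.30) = 128.14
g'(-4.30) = -55.60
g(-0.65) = 5.14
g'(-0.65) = -11.80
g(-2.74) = 56.01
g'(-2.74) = -36.88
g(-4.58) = 144.18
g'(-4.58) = -58.96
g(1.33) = 5.29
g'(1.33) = 11.96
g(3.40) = 55.76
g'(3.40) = 36.80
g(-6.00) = 240.00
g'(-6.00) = -76.00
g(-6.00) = 240.00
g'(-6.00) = -76.00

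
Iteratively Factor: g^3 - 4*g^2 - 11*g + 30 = (g + 3)*(g^2 - 7*g + 10) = (g - 5)*(g + 3)*(g - 2)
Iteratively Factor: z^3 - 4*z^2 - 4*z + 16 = (z - 2)*(z^2 - 2*z - 8) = (z - 4)*(z - 2)*(z + 2)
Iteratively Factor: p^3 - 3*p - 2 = (p + 1)*(p^2 - p - 2) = (p - 2)*(p + 1)*(p + 1)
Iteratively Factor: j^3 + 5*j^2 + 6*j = (j + 3)*(j^2 + 2*j) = j*(j + 3)*(j + 2)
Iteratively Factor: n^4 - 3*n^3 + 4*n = (n - 2)*(n^3 - n^2 - 2*n) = n*(n - 2)*(n^2 - n - 2) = n*(n - 2)*(n + 1)*(n - 2)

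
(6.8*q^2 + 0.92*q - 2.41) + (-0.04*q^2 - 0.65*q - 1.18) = 6.76*q^2 + 0.27*q - 3.59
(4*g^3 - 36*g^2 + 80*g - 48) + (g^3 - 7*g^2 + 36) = 5*g^3 - 43*g^2 + 80*g - 12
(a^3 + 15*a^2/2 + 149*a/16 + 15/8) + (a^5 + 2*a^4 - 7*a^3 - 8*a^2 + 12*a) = a^5 + 2*a^4 - 6*a^3 - a^2/2 + 341*a/16 + 15/8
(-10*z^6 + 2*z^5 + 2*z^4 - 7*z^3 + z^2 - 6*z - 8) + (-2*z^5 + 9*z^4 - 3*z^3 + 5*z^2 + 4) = -10*z^6 + 11*z^4 - 10*z^3 + 6*z^2 - 6*z - 4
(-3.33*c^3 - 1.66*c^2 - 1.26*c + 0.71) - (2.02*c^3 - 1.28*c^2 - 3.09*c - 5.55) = -5.35*c^3 - 0.38*c^2 + 1.83*c + 6.26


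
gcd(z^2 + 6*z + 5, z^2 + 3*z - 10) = z + 5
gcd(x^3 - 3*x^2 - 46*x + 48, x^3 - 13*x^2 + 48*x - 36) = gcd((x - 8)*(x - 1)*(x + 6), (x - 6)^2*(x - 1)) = x - 1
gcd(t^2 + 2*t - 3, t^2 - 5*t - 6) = 1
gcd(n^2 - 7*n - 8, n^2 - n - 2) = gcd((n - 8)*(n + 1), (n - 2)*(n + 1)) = n + 1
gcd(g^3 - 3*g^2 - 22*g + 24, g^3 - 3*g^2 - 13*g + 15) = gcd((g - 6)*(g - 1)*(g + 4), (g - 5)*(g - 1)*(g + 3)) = g - 1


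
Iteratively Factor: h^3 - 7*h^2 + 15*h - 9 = (h - 3)*(h^2 - 4*h + 3) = (h - 3)*(h - 1)*(h - 3)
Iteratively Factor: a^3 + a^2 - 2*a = (a + 2)*(a^2 - a) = a*(a + 2)*(a - 1)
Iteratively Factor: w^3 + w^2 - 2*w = (w + 2)*(w^2 - w) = w*(w + 2)*(w - 1)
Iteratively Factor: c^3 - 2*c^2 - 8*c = (c + 2)*(c^2 - 4*c) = (c - 4)*(c + 2)*(c)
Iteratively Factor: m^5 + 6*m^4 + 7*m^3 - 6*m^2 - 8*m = (m - 1)*(m^4 + 7*m^3 + 14*m^2 + 8*m) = (m - 1)*(m + 4)*(m^3 + 3*m^2 + 2*m) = m*(m - 1)*(m + 4)*(m^2 + 3*m + 2) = m*(m - 1)*(m + 1)*(m + 4)*(m + 2)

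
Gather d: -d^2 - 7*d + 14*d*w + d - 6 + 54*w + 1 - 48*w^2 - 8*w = -d^2 + d*(14*w - 6) - 48*w^2 + 46*w - 5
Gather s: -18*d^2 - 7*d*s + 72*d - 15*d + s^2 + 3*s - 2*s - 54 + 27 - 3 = -18*d^2 + 57*d + s^2 + s*(1 - 7*d) - 30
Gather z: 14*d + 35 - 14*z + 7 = 14*d - 14*z + 42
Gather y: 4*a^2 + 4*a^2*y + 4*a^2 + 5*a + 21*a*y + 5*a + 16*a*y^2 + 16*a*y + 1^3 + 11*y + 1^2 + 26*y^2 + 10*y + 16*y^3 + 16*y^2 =8*a^2 + 10*a + 16*y^3 + y^2*(16*a + 42) + y*(4*a^2 + 37*a + 21) + 2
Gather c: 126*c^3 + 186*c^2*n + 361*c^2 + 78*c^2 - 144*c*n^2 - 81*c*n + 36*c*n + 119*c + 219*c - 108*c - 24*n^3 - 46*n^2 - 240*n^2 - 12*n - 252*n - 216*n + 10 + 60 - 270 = 126*c^3 + c^2*(186*n + 439) + c*(-144*n^2 - 45*n + 230) - 24*n^3 - 286*n^2 - 480*n - 200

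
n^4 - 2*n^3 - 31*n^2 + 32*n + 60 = (n - 6)*(n - 2)*(n + 1)*(n + 5)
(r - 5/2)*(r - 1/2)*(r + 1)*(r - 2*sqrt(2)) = r^4 - 2*sqrt(2)*r^3 - 2*r^3 - 7*r^2/4 + 4*sqrt(2)*r^2 + 5*r/4 + 7*sqrt(2)*r/2 - 5*sqrt(2)/2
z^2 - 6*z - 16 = (z - 8)*(z + 2)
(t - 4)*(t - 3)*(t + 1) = t^3 - 6*t^2 + 5*t + 12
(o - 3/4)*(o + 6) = o^2 + 21*o/4 - 9/2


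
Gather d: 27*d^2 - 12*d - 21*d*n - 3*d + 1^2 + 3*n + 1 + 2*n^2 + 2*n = 27*d^2 + d*(-21*n - 15) + 2*n^2 + 5*n + 2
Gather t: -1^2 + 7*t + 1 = 7*t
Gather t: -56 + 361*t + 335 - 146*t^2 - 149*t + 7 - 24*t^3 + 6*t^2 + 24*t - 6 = -24*t^3 - 140*t^2 + 236*t + 280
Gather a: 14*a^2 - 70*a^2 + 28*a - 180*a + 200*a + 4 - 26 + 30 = -56*a^2 + 48*a + 8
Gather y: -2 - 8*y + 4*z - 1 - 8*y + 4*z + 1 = -16*y + 8*z - 2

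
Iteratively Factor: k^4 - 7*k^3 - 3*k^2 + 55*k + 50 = (k + 1)*(k^3 - 8*k^2 + 5*k + 50) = (k - 5)*(k + 1)*(k^2 - 3*k - 10) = (k - 5)^2*(k + 1)*(k + 2)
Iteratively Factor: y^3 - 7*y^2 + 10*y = (y - 5)*(y^2 - 2*y) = (y - 5)*(y - 2)*(y)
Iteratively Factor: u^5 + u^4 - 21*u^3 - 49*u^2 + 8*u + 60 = (u - 1)*(u^4 + 2*u^3 - 19*u^2 - 68*u - 60) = (u - 1)*(u + 2)*(u^3 - 19*u - 30) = (u - 5)*(u - 1)*(u + 2)*(u^2 + 5*u + 6) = (u - 5)*(u - 1)*(u + 2)*(u + 3)*(u + 2)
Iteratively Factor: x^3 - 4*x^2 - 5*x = (x + 1)*(x^2 - 5*x) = (x - 5)*(x + 1)*(x)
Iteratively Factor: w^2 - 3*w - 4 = (w + 1)*(w - 4)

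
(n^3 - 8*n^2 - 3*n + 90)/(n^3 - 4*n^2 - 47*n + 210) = (n + 3)/(n + 7)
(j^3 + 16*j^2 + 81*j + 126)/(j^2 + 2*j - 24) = (j^2 + 10*j + 21)/(j - 4)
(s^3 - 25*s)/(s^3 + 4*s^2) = (s^2 - 25)/(s*(s + 4))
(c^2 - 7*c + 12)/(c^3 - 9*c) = (c - 4)/(c*(c + 3))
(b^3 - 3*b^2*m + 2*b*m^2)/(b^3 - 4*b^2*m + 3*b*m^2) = (b - 2*m)/(b - 3*m)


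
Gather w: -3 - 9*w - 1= -9*w - 4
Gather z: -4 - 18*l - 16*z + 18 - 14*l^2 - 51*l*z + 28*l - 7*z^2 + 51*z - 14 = -14*l^2 + 10*l - 7*z^2 + z*(35 - 51*l)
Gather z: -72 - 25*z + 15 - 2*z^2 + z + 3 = -2*z^2 - 24*z - 54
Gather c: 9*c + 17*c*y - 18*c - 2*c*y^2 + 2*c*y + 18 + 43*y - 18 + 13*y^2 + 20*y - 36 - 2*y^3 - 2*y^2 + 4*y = c*(-2*y^2 + 19*y - 9) - 2*y^3 + 11*y^2 + 67*y - 36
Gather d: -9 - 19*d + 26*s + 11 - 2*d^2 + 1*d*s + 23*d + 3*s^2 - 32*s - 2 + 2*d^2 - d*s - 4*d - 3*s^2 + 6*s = 0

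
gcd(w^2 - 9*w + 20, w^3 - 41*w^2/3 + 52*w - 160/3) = w - 4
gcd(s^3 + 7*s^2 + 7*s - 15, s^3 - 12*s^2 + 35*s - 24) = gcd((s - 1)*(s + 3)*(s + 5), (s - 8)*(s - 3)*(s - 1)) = s - 1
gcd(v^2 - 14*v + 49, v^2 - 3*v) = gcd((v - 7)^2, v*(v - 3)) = 1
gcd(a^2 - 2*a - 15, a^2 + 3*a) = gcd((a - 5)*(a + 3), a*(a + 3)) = a + 3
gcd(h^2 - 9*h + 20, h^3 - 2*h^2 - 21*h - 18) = 1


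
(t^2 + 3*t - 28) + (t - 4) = t^2 + 4*t - 32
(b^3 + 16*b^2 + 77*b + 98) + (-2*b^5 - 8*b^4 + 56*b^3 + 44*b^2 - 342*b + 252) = -2*b^5 - 8*b^4 + 57*b^3 + 60*b^2 - 265*b + 350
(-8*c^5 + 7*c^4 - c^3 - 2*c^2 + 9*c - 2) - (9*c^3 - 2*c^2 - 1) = -8*c^5 + 7*c^4 - 10*c^3 + 9*c - 1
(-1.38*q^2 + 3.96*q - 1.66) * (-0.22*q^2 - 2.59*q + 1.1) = 0.3036*q^4 + 2.703*q^3 - 11.4092*q^2 + 8.6554*q - 1.826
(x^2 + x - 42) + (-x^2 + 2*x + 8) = 3*x - 34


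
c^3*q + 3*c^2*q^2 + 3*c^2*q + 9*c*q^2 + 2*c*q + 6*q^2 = (c + 2)*(c + 3*q)*(c*q + q)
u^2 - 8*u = u*(u - 8)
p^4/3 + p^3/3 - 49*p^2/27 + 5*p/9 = p*(p/3 + 1)*(p - 5/3)*(p - 1/3)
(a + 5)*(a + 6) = a^2 + 11*a + 30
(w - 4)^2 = w^2 - 8*w + 16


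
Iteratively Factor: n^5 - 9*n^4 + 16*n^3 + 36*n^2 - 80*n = (n - 4)*(n^4 - 5*n^3 - 4*n^2 + 20*n) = (n - 5)*(n - 4)*(n^3 - 4*n) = (n - 5)*(n - 4)*(n - 2)*(n^2 + 2*n) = n*(n - 5)*(n - 4)*(n - 2)*(n + 2)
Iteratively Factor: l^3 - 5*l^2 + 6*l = (l)*(l^2 - 5*l + 6) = l*(l - 3)*(l - 2)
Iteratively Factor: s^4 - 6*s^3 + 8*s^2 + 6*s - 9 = (s + 1)*(s^3 - 7*s^2 + 15*s - 9) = (s - 3)*(s + 1)*(s^2 - 4*s + 3) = (s - 3)*(s - 1)*(s + 1)*(s - 3)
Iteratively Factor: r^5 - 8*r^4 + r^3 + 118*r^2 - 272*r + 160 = (r - 1)*(r^4 - 7*r^3 - 6*r^2 + 112*r - 160) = (r - 2)*(r - 1)*(r^3 - 5*r^2 - 16*r + 80) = (r - 2)*(r - 1)*(r + 4)*(r^2 - 9*r + 20) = (r - 4)*(r - 2)*(r - 1)*(r + 4)*(r - 5)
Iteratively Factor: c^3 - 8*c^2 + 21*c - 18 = (c - 3)*(c^2 - 5*c + 6) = (c - 3)^2*(c - 2)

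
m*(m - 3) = m^2 - 3*m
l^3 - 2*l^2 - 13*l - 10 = (l - 5)*(l + 1)*(l + 2)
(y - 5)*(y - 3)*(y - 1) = y^3 - 9*y^2 + 23*y - 15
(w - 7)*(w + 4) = w^2 - 3*w - 28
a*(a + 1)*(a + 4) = a^3 + 5*a^2 + 4*a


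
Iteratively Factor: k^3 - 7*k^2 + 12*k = (k - 3)*(k^2 - 4*k) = (k - 4)*(k - 3)*(k)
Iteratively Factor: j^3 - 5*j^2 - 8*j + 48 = (j - 4)*(j^2 - j - 12) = (j - 4)^2*(j + 3)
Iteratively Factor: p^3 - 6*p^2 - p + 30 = (p - 3)*(p^2 - 3*p - 10) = (p - 5)*(p - 3)*(p + 2)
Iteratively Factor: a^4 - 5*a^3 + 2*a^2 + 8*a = (a + 1)*(a^3 - 6*a^2 + 8*a) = a*(a + 1)*(a^2 - 6*a + 8) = a*(a - 4)*(a + 1)*(a - 2)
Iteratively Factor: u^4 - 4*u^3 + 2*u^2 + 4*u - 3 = (u + 1)*(u^3 - 5*u^2 + 7*u - 3) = (u - 1)*(u + 1)*(u^2 - 4*u + 3) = (u - 3)*(u - 1)*(u + 1)*(u - 1)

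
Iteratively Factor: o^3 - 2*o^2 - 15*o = (o + 3)*(o^2 - 5*o) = (o - 5)*(o + 3)*(o)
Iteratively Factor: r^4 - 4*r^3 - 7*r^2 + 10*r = (r - 5)*(r^3 + r^2 - 2*r) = (r - 5)*(r - 1)*(r^2 + 2*r) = (r - 5)*(r - 1)*(r + 2)*(r)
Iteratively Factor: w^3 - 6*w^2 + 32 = (w + 2)*(w^2 - 8*w + 16) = (w - 4)*(w + 2)*(w - 4)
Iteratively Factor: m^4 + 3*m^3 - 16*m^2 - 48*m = (m)*(m^3 + 3*m^2 - 16*m - 48) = m*(m + 3)*(m^2 - 16) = m*(m + 3)*(m + 4)*(m - 4)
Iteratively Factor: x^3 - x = (x)*(x^2 - 1) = x*(x + 1)*(x - 1)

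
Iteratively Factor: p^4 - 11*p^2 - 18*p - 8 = (p + 1)*(p^3 - p^2 - 10*p - 8) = (p - 4)*(p + 1)*(p^2 + 3*p + 2) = (p - 4)*(p + 1)*(p + 2)*(p + 1)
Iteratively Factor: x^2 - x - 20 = (x - 5)*(x + 4)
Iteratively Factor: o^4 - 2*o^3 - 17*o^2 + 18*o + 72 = (o - 4)*(o^3 + 2*o^2 - 9*o - 18) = (o - 4)*(o + 2)*(o^2 - 9) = (o - 4)*(o + 2)*(o + 3)*(o - 3)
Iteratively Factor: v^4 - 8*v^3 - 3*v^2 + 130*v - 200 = (v + 4)*(v^3 - 12*v^2 + 45*v - 50) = (v - 5)*(v + 4)*(v^2 - 7*v + 10) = (v - 5)^2*(v + 4)*(v - 2)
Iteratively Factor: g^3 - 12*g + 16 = (g + 4)*(g^2 - 4*g + 4) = (g - 2)*(g + 4)*(g - 2)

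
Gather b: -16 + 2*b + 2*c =2*b + 2*c - 16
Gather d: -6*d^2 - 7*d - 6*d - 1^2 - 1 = -6*d^2 - 13*d - 2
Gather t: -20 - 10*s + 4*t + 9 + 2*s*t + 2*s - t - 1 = -8*s + t*(2*s + 3) - 12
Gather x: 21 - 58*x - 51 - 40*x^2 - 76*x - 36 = -40*x^2 - 134*x - 66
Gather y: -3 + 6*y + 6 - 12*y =3 - 6*y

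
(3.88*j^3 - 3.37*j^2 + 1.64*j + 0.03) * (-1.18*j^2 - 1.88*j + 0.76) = -4.5784*j^5 - 3.3178*j^4 + 7.3492*j^3 - 5.6798*j^2 + 1.19*j + 0.0228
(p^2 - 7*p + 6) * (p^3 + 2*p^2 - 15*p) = p^5 - 5*p^4 - 23*p^3 + 117*p^2 - 90*p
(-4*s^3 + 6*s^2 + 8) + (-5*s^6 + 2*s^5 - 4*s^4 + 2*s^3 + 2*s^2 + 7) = -5*s^6 + 2*s^5 - 4*s^4 - 2*s^3 + 8*s^2 + 15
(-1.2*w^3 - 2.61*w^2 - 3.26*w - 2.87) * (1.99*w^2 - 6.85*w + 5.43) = -2.388*w^5 + 3.0261*w^4 + 4.8751*w^3 + 2.4474*w^2 + 1.9577*w - 15.5841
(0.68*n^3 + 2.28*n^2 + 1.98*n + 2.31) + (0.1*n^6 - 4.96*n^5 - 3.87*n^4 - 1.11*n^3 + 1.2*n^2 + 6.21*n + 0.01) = 0.1*n^6 - 4.96*n^5 - 3.87*n^4 - 0.43*n^3 + 3.48*n^2 + 8.19*n + 2.32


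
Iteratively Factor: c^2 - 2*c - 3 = (c + 1)*(c - 3)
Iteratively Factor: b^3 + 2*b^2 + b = (b + 1)*(b^2 + b) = (b + 1)^2*(b)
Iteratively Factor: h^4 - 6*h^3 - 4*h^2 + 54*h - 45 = (h - 3)*(h^3 - 3*h^2 - 13*h + 15) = (h - 3)*(h + 3)*(h^2 - 6*h + 5) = (h - 3)*(h - 1)*(h + 3)*(h - 5)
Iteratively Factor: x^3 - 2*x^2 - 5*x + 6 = (x - 3)*(x^2 + x - 2) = (x - 3)*(x + 2)*(x - 1)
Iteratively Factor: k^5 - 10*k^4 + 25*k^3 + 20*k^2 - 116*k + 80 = (k + 2)*(k^4 - 12*k^3 + 49*k^2 - 78*k + 40) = (k - 4)*(k + 2)*(k^3 - 8*k^2 + 17*k - 10) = (k - 4)*(k - 2)*(k + 2)*(k^2 - 6*k + 5) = (k - 4)*(k - 2)*(k - 1)*(k + 2)*(k - 5)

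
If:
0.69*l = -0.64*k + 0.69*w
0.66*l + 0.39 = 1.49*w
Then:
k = 0.637073863636364 - 1.35582386363636*w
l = 2.25757575757576*w - 0.590909090909091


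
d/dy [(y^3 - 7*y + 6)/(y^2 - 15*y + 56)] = (y^4 - 30*y^3 + 175*y^2 - 12*y - 302)/(y^4 - 30*y^3 + 337*y^2 - 1680*y + 3136)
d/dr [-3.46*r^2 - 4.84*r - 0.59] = -6.92*r - 4.84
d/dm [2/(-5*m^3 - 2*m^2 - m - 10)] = 2*(15*m^2 + 4*m + 1)/(5*m^3 + 2*m^2 + m + 10)^2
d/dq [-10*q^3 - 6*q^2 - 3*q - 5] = -30*q^2 - 12*q - 3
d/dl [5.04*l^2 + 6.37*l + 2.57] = 10.08*l + 6.37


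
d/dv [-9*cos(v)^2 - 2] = 9*sin(2*v)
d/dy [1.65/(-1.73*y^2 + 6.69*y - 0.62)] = (5.709*y - 11.0385)/(1.73*y^2 - 6.69*y + 0.62)^2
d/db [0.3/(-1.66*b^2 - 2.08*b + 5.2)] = (0.996*b + 0.624)/(1.66*b^2 + 2.08*b - 5.2)^2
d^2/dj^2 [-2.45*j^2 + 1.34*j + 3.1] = -4.90000000000000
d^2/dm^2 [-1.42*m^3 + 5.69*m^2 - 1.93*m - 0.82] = 11.38 - 8.52*m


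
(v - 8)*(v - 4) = v^2 - 12*v + 32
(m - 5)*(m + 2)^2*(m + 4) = m^4 + 3*m^3 - 20*m^2 - 84*m - 80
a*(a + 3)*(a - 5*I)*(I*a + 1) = I*a^4 + 6*a^3 + 3*I*a^3 + 18*a^2 - 5*I*a^2 - 15*I*a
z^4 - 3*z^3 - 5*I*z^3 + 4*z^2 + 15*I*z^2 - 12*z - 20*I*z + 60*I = (z - 3)*(z - 5*I)*(z - 2*I)*(z + 2*I)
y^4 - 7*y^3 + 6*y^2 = y^2*(y - 6)*(y - 1)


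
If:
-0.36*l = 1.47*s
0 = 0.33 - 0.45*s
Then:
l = -2.99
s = 0.73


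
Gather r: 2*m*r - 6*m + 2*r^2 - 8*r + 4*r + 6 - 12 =-6*m + 2*r^2 + r*(2*m - 4) - 6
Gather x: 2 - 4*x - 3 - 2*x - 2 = -6*x - 3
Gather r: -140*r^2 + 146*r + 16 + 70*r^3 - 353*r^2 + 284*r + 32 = 70*r^3 - 493*r^2 + 430*r + 48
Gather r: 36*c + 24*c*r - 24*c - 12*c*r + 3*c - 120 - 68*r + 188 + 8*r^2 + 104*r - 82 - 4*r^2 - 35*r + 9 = 15*c + 4*r^2 + r*(12*c + 1) - 5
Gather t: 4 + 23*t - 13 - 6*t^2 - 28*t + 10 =-6*t^2 - 5*t + 1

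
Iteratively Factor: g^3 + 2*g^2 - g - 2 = (g - 1)*(g^2 + 3*g + 2) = (g - 1)*(g + 1)*(g + 2)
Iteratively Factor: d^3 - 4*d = (d)*(d^2 - 4) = d*(d + 2)*(d - 2)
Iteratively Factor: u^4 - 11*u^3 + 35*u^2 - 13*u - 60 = (u + 1)*(u^3 - 12*u^2 + 47*u - 60) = (u - 4)*(u + 1)*(u^2 - 8*u + 15) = (u - 5)*(u - 4)*(u + 1)*(u - 3)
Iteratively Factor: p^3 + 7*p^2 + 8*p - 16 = (p - 1)*(p^2 + 8*p + 16) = (p - 1)*(p + 4)*(p + 4)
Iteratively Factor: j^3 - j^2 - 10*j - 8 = (j + 2)*(j^2 - 3*j - 4) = (j - 4)*(j + 2)*(j + 1)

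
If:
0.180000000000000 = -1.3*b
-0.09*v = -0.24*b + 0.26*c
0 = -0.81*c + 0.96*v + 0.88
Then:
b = -0.14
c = 0.15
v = -0.79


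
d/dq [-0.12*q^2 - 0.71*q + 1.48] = -0.24*q - 0.71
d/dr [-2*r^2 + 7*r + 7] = 7 - 4*r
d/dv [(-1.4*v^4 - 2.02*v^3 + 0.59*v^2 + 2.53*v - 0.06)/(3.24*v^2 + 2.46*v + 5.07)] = (-9.072*v^5 - 16.8768*v^4 - 38.3304*v^3 - 37.47*v^2 + 6.3714*v + 12.9747)/(10.4976*v^4 + 15.9408*v^3 + 38.9052*v^2 + 24.9444*v + 25.7049)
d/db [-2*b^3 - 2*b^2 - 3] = 2*b*(-3*b - 2)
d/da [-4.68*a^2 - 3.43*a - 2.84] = -9.36*a - 3.43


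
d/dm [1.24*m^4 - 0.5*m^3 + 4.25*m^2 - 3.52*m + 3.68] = 4.96*m^3 - 1.5*m^2 + 8.5*m - 3.52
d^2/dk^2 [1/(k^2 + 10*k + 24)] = 2*(-k^2 - 10*k + 4*(k + 5)^2 - 24)/(k^2 + 10*k + 24)^3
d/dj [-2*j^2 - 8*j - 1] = -4*j - 8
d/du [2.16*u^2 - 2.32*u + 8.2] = 4.32*u - 2.32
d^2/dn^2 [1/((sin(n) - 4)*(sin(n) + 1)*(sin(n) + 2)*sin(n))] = (-16*sin(n)^4 + 39*sin(n)^3 + 92*sin(n)^2 - 240*sin(n) - 344 + 232/sin(n) + 352/sin(n)^2 + 128/sin(n)^3)/((sin(n) - 4)^3*(sin(n) + 1)^2*(sin(n) + 2)^3)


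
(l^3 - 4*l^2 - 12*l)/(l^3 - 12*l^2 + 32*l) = (l^2 - 4*l - 12)/(l^2 - 12*l + 32)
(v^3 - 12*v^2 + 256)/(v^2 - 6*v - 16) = (v^2 - 4*v - 32)/(v + 2)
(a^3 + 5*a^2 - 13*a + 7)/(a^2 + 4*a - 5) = (a^2 + 6*a - 7)/(a + 5)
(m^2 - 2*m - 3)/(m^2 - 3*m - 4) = (m - 3)/(m - 4)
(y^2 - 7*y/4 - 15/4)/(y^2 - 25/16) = 4*(y - 3)/(4*y - 5)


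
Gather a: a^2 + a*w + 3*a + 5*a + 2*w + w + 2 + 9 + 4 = a^2 + a*(w + 8) + 3*w + 15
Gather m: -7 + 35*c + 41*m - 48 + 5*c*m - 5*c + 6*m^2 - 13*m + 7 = 30*c + 6*m^2 + m*(5*c + 28) - 48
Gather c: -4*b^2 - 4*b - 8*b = -4*b^2 - 12*b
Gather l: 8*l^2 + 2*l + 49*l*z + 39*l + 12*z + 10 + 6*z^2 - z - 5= 8*l^2 + l*(49*z + 41) + 6*z^2 + 11*z + 5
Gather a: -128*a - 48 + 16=-128*a - 32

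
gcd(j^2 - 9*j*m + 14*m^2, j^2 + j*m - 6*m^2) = j - 2*m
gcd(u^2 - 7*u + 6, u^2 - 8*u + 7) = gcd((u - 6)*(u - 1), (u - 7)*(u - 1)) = u - 1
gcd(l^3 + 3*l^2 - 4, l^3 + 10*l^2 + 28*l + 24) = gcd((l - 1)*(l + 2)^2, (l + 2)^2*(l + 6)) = l^2 + 4*l + 4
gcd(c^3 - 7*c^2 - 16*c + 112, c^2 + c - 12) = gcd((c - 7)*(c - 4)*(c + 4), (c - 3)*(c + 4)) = c + 4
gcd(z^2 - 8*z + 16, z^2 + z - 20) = z - 4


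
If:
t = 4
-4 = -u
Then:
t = 4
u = 4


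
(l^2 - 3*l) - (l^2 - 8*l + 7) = 5*l - 7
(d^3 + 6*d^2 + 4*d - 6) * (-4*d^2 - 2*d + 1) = -4*d^5 - 26*d^4 - 27*d^3 + 22*d^2 + 16*d - 6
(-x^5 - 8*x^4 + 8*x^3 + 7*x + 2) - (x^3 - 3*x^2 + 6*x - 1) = -x^5 - 8*x^4 + 7*x^3 + 3*x^2 + x + 3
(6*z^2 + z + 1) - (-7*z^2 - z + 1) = 13*z^2 + 2*z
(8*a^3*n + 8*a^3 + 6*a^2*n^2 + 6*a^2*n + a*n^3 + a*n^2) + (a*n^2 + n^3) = 8*a^3*n + 8*a^3 + 6*a^2*n^2 + 6*a^2*n + a*n^3 + 2*a*n^2 + n^3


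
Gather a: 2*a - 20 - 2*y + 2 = 2*a - 2*y - 18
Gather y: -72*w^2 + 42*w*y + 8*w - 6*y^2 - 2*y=-72*w^2 + 8*w - 6*y^2 + y*(42*w - 2)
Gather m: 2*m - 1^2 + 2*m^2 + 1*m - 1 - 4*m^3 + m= -4*m^3 + 2*m^2 + 4*m - 2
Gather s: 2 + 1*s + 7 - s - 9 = 0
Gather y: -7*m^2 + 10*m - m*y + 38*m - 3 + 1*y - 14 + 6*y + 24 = -7*m^2 + 48*m + y*(7 - m) + 7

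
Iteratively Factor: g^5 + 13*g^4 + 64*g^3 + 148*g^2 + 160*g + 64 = (g + 1)*(g^4 + 12*g^3 + 52*g^2 + 96*g + 64) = (g + 1)*(g + 4)*(g^3 + 8*g^2 + 20*g + 16) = (g + 1)*(g + 2)*(g + 4)*(g^2 + 6*g + 8) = (g + 1)*(g + 2)^2*(g + 4)*(g + 4)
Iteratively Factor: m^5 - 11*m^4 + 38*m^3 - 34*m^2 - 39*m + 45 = (m - 3)*(m^4 - 8*m^3 + 14*m^2 + 8*m - 15) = (m - 3)*(m + 1)*(m^3 - 9*m^2 + 23*m - 15) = (m - 5)*(m - 3)*(m + 1)*(m^2 - 4*m + 3) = (m - 5)*(m - 3)^2*(m + 1)*(m - 1)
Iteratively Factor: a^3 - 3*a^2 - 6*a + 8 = (a - 4)*(a^2 + a - 2) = (a - 4)*(a - 1)*(a + 2)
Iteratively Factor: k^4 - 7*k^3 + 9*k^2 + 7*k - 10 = (k - 5)*(k^3 - 2*k^2 - k + 2) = (k - 5)*(k - 2)*(k^2 - 1) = (k - 5)*(k - 2)*(k + 1)*(k - 1)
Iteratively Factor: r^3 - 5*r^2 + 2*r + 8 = (r + 1)*(r^2 - 6*r + 8) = (r - 2)*(r + 1)*(r - 4)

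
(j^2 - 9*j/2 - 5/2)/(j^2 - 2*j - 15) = (j + 1/2)/(j + 3)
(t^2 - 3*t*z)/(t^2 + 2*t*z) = (t - 3*z)/(t + 2*z)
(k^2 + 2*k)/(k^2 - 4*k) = (k + 2)/(k - 4)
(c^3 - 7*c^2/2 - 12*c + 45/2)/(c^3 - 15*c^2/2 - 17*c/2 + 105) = (2*c^2 + 3*c - 9)/(2*c^2 - 5*c - 42)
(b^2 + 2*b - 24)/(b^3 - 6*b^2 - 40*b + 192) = 1/(b - 8)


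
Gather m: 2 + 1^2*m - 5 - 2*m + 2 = -m - 1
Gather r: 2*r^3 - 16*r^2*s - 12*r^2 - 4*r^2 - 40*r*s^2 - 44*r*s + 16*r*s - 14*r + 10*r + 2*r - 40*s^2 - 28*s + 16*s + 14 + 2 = 2*r^3 + r^2*(-16*s - 16) + r*(-40*s^2 - 28*s - 2) - 40*s^2 - 12*s + 16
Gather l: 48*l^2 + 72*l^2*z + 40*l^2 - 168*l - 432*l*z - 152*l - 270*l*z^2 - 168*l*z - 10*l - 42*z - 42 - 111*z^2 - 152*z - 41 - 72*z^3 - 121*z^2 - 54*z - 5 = l^2*(72*z + 88) + l*(-270*z^2 - 600*z - 330) - 72*z^3 - 232*z^2 - 248*z - 88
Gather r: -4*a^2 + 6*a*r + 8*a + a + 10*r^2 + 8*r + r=-4*a^2 + 9*a + 10*r^2 + r*(6*a + 9)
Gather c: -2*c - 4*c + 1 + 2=3 - 6*c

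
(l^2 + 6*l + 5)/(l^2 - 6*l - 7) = (l + 5)/(l - 7)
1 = 1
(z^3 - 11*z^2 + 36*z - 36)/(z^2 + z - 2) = (z^3 - 11*z^2 + 36*z - 36)/(z^2 + z - 2)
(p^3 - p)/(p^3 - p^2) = (p + 1)/p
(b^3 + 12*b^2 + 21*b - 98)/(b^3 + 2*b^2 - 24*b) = (b^3 + 12*b^2 + 21*b - 98)/(b*(b^2 + 2*b - 24))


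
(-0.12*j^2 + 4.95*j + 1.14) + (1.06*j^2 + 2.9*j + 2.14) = 0.94*j^2 + 7.85*j + 3.28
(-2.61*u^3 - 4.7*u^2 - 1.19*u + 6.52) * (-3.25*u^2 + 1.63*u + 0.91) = 8.4825*u^5 + 11.0207*u^4 - 6.1686*u^3 - 27.4067*u^2 + 9.5447*u + 5.9332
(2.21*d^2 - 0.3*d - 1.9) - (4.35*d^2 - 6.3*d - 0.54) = -2.14*d^2 + 6.0*d - 1.36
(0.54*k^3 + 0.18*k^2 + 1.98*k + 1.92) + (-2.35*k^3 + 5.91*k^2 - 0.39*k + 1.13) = -1.81*k^3 + 6.09*k^2 + 1.59*k + 3.05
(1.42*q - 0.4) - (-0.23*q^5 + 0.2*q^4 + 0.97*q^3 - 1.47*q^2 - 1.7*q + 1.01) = 0.23*q^5 - 0.2*q^4 - 0.97*q^3 + 1.47*q^2 + 3.12*q - 1.41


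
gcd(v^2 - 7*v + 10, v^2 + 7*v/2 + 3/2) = 1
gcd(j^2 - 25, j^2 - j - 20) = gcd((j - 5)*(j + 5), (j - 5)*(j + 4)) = j - 5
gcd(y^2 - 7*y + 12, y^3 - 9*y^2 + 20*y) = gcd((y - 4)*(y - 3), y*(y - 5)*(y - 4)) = y - 4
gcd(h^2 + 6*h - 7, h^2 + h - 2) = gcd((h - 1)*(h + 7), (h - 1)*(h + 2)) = h - 1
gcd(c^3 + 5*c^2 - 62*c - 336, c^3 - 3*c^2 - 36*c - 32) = c - 8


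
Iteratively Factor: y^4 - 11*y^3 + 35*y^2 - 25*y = (y)*(y^3 - 11*y^2 + 35*y - 25) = y*(y - 1)*(y^2 - 10*y + 25) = y*(y - 5)*(y - 1)*(y - 5)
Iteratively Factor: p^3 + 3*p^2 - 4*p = (p - 1)*(p^2 + 4*p) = (p - 1)*(p + 4)*(p)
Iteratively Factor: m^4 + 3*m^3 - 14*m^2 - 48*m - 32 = (m + 4)*(m^3 - m^2 - 10*m - 8) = (m + 2)*(m + 4)*(m^2 - 3*m - 4) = (m - 4)*(m + 2)*(m + 4)*(m + 1)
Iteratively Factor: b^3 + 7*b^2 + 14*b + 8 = (b + 4)*(b^2 + 3*b + 2) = (b + 2)*(b + 4)*(b + 1)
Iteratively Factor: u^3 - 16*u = (u + 4)*(u^2 - 4*u) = u*(u + 4)*(u - 4)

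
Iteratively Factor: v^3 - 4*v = (v + 2)*(v^2 - 2*v) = (v - 2)*(v + 2)*(v)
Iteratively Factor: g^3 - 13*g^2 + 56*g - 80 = (g - 4)*(g^2 - 9*g + 20) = (g - 5)*(g - 4)*(g - 4)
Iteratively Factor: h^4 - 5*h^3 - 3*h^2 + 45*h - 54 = (h - 3)*(h^3 - 2*h^2 - 9*h + 18) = (h - 3)^2*(h^2 + h - 6) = (h - 3)^2*(h + 3)*(h - 2)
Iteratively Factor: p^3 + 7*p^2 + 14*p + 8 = (p + 4)*(p^2 + 3*p + 2) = (p + 2)*(p + 4)*(p + 1)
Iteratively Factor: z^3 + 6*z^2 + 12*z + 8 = (z + 2)*(z^2 + 4*z + 4) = (z + 2)^2*(z + 2)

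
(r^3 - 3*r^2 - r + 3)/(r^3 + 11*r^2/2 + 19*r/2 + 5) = 2*(r^2 - 4*r + 3)/(2*r^2 + 9*r + 10)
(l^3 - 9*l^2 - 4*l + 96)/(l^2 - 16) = (l^2 - 5*l - 24)/(l + 4)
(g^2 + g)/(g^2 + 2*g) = (g + 1)/(g + 2)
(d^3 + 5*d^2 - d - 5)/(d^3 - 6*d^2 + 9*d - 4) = (d^2 + 6*d + 5)/(d^2 - 5*d + 4)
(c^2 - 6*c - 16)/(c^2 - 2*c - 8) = (c - 8)/(c - 4)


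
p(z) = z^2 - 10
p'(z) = 2*z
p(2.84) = -1.93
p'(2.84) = 5.68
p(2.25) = -4.94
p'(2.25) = 4.50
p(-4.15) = 7.22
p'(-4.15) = -8.30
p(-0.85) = -9.28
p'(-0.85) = -1.70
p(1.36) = -8.15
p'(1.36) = 2.72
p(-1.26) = -8.41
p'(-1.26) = -2.52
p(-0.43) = -9.82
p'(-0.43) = -0.86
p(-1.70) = -7.11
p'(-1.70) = -3.40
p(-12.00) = 134.00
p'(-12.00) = -24.00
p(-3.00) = -1.00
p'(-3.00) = -6.00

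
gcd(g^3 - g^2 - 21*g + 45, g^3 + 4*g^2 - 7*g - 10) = g + 5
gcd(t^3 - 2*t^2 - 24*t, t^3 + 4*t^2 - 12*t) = t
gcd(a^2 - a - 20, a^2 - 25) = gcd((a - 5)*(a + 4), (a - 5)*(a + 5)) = a - 5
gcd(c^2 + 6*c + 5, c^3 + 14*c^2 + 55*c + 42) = c + 1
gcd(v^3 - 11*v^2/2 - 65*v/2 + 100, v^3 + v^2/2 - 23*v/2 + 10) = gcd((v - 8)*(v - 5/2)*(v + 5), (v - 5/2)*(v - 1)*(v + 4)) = v - 5/2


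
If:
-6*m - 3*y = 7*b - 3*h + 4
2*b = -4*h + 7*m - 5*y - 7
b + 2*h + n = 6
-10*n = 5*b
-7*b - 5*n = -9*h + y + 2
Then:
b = 677/142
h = 1027/568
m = -985/568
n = -677/284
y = -4079/568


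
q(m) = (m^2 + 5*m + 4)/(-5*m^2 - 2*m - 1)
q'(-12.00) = 0.01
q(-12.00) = -0.13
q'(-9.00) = 0.01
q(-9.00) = -0.10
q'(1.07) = 0.89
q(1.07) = -1.18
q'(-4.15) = 0.04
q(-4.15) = -0.01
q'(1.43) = 0.53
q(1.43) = -0.94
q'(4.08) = 0.06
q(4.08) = -0.44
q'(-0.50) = -6.56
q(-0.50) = -1.40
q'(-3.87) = 0.04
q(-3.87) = 0.01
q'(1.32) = 0.61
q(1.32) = -1.00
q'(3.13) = 0.11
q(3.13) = -0.52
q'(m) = (2*m + 5)/(-5*m^2 - 2*m - 1) + (10*m + 2)*(m^2 + 5*m + 4)/(-5*m^2 - 2*m - 1)^2 = (23*m^2 + 38*m + 3)/(25*m^4 + 20*m^3 + 14*m^2 + 4*m + 1)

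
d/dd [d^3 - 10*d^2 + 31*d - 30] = 3*d^2 - 20*d + 31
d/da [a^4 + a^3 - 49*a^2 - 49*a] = 4*a^3 + 3*a^2 - 98*a - 49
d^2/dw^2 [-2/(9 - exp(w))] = 2*(exp(w) + 9)*exp(w)/(exp(w) - 9)^3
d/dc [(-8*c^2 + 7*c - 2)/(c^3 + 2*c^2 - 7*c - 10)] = 2*(4*c^4 - 7*c^3 + 24*c^2 + 84*c - 42)/(c^6 + 4*c^5 - 10*c^4 - 48*c^3 + 9*c^2 + 140*c + 100)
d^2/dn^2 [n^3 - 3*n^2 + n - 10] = 6*n - 6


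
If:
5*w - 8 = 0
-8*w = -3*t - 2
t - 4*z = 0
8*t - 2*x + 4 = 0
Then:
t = 18/5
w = 8/5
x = 82/5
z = 9/10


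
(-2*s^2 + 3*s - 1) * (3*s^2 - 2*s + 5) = -6*s^4 + 13*s^3 - 19*s^2 + 17*s - 5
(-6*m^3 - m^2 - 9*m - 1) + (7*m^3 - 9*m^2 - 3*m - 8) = m^3 - 10*m^2 - 12*m - 9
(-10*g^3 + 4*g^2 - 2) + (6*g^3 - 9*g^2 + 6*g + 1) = -4*g^3 - 5*g^2 + 6*g - 1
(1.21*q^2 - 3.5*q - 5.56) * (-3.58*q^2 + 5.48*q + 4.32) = -4.3318*q^4 + 19.1608*q^3 + 5.952*q^2 - 45.5888*q - 24.0192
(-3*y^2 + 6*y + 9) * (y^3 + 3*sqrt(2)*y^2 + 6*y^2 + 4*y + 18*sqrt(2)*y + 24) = -3*y^5 - 9*sqrt(2)*y^4 - 12*y^4 - 36*sqrt(2)*y^3 + 33*y^3 + 6*y^2 + 135*sqrt(2)*y^2 + 180*y + 162*sqrt(2)*y + 216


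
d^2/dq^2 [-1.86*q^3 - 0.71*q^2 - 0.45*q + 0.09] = -11.16*q - 1.42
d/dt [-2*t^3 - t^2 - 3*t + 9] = -6*t^2 - 2*t - 3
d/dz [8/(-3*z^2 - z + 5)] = 8*(6*z + 1)/(3*z^2 + z - 5)^2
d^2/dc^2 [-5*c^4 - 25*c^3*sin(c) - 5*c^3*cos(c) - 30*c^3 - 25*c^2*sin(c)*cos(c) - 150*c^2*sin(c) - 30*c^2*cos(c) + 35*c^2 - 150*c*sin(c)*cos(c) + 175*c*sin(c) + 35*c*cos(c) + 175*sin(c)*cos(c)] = 25*c^3*sin(c) + 5*c^3*cos(c) + 180*c^2*sin(c) + 50*c^2*sin(2*c) - 120*c^2*cos(c) - 60*c^2 - 205*c*sin(c) + 300*c*sin(2*c) - 665*c*cos(c) - 100*c*cos(2*c) - 180*c - 370*sin(c) - 375*sin(2*c) + 290*cos(c) - 300*cos(2*c) + 70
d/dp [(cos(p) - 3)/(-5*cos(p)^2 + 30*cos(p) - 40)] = (sin(p)^2 + 6*cos(p) - 11)*sin(p)/(5*(cos(p)^2 - 6*cos(p) + 8)^2)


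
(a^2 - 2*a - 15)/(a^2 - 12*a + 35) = (a + 3)/(a - 7)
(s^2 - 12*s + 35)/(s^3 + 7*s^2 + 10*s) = (s^2 - 12*s + 35)/(s*(s^2 + 7*s + 10))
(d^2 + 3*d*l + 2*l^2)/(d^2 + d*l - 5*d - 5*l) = (d + 2*l)/(d - 5)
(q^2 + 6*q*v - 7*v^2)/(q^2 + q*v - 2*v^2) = (q + 7*v)/(q + 2*v)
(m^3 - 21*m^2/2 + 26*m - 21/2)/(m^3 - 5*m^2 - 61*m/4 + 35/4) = 2*(m - 3)/(2*m + 5)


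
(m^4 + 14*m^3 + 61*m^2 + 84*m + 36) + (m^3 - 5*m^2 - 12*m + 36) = m^4 + 15*m^3 + 56*m^2 + 72*m + 72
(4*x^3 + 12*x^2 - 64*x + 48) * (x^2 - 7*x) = 4*x^5 - 16*x^4 - 148*x^3 + 496*x^2 - 336*x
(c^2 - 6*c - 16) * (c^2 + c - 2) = c^4 - 5*c^3 - 24*c^2 - 4*c + 32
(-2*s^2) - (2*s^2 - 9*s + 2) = -4*s^2 + 9*s - 2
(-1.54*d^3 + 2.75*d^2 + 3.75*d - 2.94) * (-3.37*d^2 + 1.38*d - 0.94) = 5.1898*d^5 - 11.3927*d^4 - 7.3949*d^3 + 12.4978*d^2 - 7.5822*d + 2.7636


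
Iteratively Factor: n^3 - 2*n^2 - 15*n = (n - 5)*(n^2 + 3*n) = n*(n - 5)*(n + 3)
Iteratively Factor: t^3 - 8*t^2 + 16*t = (t - 4)*(t^2 - 4*t) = t*(t - 4)*(t - 4)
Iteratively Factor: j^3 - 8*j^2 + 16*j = (j - 4)*(j^2 - 4*j) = j*(j - 4)*(j - 4)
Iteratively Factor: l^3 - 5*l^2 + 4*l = (l - 4)*(l^2 - l) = l*(l - 4)*(l - 1)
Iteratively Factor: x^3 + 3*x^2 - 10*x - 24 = (x + 4)*(x^2 - x - 6) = (x + 2)*(x + 4)*(x - 3)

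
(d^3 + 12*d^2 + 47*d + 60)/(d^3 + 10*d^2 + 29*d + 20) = (d + 3)/(d + 1)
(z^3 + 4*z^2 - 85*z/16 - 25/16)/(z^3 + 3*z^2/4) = (16*z^3 + 64*z^2 - 85*z - 25)/(4*z^2*(4*z + 3))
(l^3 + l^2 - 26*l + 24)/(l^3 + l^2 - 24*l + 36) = (l^2 - 5*l + 4)/(l^2 - 5*l + 6)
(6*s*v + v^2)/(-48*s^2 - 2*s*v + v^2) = -v/(8*s - v)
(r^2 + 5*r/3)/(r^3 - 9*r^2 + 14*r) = (r + 5/3)/(r^2 - 9*r + 14)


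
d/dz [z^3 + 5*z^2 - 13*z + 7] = 3*z^2 + 10*z - 13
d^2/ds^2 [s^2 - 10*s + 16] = 2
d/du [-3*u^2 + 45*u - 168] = 45 - 6*u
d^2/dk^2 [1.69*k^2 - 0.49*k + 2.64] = 3.38000000000000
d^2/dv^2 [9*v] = 0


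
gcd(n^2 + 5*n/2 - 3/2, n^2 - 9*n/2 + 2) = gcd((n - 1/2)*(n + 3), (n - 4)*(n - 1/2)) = n - 1/2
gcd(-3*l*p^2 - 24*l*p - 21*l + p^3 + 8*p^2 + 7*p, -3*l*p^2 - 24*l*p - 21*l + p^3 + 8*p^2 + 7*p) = -3*l*p^2 - 24*l*p - 21*l + p^3 + 8*p^2 + 7*p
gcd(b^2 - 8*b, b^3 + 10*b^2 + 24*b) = b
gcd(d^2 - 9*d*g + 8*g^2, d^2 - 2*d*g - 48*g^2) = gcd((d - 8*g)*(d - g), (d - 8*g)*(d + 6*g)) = d - 8*g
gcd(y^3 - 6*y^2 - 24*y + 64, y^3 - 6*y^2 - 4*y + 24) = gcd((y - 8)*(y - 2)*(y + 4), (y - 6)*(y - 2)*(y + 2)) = y - 2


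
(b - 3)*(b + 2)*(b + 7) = b^3 + 6*b^2 - 13*b - 42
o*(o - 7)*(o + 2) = o^3 - 5*o^2 - 14*o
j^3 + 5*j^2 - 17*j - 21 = (j - 3)*(j + 1)*(j + 7)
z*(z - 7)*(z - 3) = z^3 - 10*z^2 + 21*z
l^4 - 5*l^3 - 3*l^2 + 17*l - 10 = (l - 5)*(l - 1)^2*(l + 2)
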